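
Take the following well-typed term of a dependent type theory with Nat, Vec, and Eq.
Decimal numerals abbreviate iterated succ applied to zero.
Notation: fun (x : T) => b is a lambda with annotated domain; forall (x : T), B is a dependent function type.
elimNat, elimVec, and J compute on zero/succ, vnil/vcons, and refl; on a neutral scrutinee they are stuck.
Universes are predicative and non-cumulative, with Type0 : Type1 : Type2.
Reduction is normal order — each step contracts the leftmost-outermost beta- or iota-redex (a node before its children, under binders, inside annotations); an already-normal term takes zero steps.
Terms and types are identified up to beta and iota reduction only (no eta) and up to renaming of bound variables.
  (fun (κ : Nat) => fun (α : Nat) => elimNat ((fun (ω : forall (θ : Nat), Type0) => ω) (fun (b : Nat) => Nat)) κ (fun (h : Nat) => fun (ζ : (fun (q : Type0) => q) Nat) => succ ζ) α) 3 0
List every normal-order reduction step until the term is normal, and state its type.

normal-order reduction sequence:
  (fun (κ : Nat) => fun (α : Nat) => elimNat ((fun (ω : forall (θ : Nat), Type0) => ω) (fun (b : Nat) => Nat)) κ (fun (h : Nat) => fun (ζ : (fun (q : Type0) => q) Nat) => succ ζ) α) 3 0
  ~> (fun (κ : Nat) => elimNat ((fun (α : forall (ω : Nat), Type0) => α) (fun (θ : Nat) => Nat)) 3 (fun (b : Nat) => fun (h : (fun (ζ : Type0) => ζ) Nat) => succ h) κ) 0
  ~> elimNat ((fun (κ : forall (α : Nat), Type0) => κ) (fun (ω : Nat) => Nat)) 3 (fun (θ : Nat) => fun (b : (fun (h : Type0) => h) Nat) => succ b) 0
  ~> 3
type:
  Nat


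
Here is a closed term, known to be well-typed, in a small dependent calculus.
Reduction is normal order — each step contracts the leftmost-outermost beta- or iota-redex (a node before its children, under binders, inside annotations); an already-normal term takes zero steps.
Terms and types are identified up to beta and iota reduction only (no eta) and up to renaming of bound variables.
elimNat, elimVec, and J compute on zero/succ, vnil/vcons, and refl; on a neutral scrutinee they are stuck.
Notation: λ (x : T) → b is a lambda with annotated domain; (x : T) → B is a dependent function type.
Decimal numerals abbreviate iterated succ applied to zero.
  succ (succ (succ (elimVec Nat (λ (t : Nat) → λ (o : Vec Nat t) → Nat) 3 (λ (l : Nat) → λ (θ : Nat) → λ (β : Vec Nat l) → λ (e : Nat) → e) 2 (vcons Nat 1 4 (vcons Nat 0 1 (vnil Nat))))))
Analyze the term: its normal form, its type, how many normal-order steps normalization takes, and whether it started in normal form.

reduced normal form:
  6
the term's type:
  Nat
reduction steps (normal order): 11
term was already normal: no
first contracted redex: an elimVec iota-redex


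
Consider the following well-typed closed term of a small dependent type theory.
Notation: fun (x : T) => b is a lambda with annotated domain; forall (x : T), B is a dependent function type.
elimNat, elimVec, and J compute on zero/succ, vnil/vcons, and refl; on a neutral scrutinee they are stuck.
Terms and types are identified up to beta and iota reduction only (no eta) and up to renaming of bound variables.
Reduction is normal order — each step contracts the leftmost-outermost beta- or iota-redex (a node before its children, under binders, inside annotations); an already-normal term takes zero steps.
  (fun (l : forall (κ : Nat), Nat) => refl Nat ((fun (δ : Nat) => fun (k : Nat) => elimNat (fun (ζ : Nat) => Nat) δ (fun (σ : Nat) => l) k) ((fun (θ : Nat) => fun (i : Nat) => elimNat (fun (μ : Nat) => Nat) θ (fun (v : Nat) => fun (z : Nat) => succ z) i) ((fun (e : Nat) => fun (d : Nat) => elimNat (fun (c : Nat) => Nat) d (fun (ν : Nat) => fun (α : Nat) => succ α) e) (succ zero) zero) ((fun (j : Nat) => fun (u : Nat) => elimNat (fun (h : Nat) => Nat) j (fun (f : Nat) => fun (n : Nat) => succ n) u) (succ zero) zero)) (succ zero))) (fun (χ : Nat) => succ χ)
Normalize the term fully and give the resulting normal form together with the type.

resulting normal form:
  refl Nat (succ (succ (succ zero)))
inferred type:
  Eq Nat (succ (succ (succ zero))) (succ (succ (succ zero)))


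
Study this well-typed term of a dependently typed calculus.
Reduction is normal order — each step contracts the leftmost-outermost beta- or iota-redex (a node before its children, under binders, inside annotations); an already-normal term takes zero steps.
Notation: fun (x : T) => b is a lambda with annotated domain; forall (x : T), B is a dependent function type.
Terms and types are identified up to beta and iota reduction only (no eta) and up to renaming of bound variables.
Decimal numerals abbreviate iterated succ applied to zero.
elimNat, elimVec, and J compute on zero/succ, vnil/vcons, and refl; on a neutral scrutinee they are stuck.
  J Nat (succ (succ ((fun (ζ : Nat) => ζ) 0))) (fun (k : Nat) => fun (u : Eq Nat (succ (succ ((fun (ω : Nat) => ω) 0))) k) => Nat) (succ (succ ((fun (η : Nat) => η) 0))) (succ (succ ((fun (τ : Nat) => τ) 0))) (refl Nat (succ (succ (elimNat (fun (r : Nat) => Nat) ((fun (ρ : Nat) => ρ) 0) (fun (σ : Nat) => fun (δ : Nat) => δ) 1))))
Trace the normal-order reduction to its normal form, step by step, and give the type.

reduction (normal order):
  J Nat (succ (succ ((fun (ζ : Nat) => ζ) 0))) (fun (k : Nat) => fun (u : Eq Nat (succ (succ ((fun (ω : Nat) => ω) 0))) k) => Nat) (succ (succ ((fun (η : Nat) => η) 0))) (succ (succ ((fun (τ : Nat) => τ) 0))) (refl Nat (succ (succ (elimNat (fun (r : Nat) => Nat) ((fun (ρ : Nat) => ρ) 0) (fun (σ : Nat) => fun (δ : Nat) => δ) 1))))
  ~> succ (succ ((fun (ζ : Nat) => ζ) 0))
  ~> 2
type:
  Nat


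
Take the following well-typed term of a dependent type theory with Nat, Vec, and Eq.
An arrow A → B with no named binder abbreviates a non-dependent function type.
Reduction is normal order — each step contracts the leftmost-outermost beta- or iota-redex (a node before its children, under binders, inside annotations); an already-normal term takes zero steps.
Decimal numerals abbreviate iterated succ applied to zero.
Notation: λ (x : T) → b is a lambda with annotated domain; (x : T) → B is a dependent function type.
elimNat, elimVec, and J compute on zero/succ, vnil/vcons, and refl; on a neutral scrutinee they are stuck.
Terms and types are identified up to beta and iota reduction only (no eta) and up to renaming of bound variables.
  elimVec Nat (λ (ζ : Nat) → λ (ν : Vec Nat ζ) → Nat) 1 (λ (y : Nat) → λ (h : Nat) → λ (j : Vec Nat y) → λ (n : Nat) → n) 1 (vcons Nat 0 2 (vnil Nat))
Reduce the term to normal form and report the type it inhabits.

reduced normal form:
  1
type:
  Nat


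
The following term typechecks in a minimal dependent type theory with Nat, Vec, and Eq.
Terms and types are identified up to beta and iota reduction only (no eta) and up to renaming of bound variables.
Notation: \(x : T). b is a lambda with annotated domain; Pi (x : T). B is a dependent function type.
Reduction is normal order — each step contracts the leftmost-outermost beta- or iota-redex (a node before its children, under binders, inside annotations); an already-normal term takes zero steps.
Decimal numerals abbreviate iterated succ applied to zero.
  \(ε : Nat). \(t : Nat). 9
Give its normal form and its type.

reduced normal form:
  \(ε : Nat). \(t : Nat). 9
type:
  Pi (ε : Nat). Pi (t : Nat). Nat
observation: no redex remains anywhere in the term; it is its own normal form.


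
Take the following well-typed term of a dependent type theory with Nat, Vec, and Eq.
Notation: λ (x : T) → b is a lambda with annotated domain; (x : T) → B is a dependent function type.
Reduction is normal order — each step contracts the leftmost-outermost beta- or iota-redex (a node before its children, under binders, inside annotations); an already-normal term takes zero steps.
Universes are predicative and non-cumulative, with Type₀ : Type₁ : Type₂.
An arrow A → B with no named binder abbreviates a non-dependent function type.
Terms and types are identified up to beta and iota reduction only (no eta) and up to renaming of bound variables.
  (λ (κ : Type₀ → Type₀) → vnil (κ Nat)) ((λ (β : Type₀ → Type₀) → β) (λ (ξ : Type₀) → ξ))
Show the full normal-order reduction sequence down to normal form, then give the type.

normal-order reduction:
  (λ (κ : Type₀ → Type₀) → vnil (κ Nat)) ((λ (β : Type₀ → Type₀) → β) (λ (ξ : Type₀) → ξ))
  ~> vnil ((λ (κ : Type₀ → Type₀) → κ) (λ (β : Type₀) → β) Nat)
  ~> vnil ((λ (κ : Type₀) → κ) Nat)
  ~> vnil Nat
inferred type:
  Vec Nat zero


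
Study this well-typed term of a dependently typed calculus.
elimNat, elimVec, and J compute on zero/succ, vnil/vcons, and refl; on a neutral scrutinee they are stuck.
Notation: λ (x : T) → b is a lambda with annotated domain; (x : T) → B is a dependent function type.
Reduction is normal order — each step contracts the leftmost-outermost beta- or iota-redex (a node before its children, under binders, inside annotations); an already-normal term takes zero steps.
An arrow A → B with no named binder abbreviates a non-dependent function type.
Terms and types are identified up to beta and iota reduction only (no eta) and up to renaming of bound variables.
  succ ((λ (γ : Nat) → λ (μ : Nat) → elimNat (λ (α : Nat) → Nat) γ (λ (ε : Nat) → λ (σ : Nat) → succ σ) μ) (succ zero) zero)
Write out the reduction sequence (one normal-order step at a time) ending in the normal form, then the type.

normal-order reduction sequence:
  succ ((λ (γ : Nat) → λ (μ : Nat) → elimNat (λ (α : Nat) → Nat) γ (λ (ε : Nat) → λ (σ : Nat) → succ σ) μ) (succ zero) zero)
  ~> succ ((λ (γ : Nat) → elimNat (λ (μ : Nat) → Nat) (succ zero) (λ (α : Nat) → λ (ε : Nat) → succ ε) γ) zero)
  ~> succ (elimNat (λ (γ : Nat) → Nat) (succ zero) (λ (μ : Nat) → λ (α : Nat) → succ α) zero)
  ~> succ (succ zero)
the term's type:
  Nat


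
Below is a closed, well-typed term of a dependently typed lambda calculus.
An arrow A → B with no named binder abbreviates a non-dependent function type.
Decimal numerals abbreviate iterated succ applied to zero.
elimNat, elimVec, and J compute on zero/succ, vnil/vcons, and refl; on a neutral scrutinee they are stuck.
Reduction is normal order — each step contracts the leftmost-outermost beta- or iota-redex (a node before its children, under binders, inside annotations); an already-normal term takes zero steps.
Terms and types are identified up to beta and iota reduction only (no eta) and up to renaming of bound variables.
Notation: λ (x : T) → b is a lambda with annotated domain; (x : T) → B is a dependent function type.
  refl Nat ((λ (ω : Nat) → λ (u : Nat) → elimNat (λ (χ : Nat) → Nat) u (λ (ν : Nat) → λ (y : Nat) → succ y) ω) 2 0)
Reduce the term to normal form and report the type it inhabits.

normal form:
  refl Nat 2
inferred type:
  Eq Nat 2 2


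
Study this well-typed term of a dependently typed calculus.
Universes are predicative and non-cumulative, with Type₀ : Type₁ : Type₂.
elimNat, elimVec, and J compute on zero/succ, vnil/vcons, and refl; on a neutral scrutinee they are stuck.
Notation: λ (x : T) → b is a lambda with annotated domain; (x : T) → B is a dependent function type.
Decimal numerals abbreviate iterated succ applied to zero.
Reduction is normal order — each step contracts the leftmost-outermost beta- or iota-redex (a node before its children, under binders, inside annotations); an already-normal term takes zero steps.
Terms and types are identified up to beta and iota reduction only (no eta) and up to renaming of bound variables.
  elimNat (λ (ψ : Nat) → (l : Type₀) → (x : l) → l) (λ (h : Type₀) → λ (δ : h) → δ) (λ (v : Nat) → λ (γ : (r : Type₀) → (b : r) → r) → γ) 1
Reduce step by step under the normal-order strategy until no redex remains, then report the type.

normal-order reduction:
  elimNat (λ (ψ : Nat) → (l : Type₀) → (x : l) → l) (λ (h : Type₀) → λ (δ : h) → δ) (λ (v : Nat) → λ (γ : (r : Type₀) → (b : r) → r) → γ) 1
  ~> (λ (ψ : Nat) → λ (l : (x : Type₀) → (h : x) → x) → l) 0 (elimNat (λ (δ : Nat) → (v : Type₀) → (γ : v) → v) (λ (r : Type₀) → λ (b : r) → b) (λ (κ : Nat) → λ (z : (ε : Type₀) → (i : ε) → ε) → z) 0)
  ~> (λ (ψ : (l : Type₀) → (x : l) → l) → ψ) (elimNat (λ (h : Nat) → (δ : Type₀) → (v : δ) → δ) (λ (γ : Type₀) → λ (r : γ) → r) (λ (b : Nat) → λ (κ : (z : Type₀) → (ε : z) → z) → κ) 0)
  ~> elimNat (λ (ψ : Nat) → (l : Type₀) → (x : l) → l) (λ (h : Type₀) → λ (δ : h) → δ) (λ (v : Nat) → λ (γ : (r : Type₀) → (b : r) → r) → γ) 0
  ~> λ (ψ : Type₀) → λ (l : ψ) → l
type:
  (ψ : Type₀) → (l : ψ) → ψ


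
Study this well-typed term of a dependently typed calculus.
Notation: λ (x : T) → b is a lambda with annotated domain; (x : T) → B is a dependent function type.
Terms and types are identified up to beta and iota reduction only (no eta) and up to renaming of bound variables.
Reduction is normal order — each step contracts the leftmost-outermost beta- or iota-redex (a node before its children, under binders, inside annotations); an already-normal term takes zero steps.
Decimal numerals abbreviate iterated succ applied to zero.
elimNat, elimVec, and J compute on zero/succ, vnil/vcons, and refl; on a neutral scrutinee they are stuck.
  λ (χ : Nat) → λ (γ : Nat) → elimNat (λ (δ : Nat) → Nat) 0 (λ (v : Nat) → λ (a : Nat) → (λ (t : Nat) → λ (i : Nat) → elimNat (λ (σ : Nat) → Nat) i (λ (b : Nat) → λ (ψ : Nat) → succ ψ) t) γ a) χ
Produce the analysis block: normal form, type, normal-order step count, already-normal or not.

reduced normal form:
  λ (χ : Nat) → λ (γ : Nat) → elimNat (λ (δ : Nat) → Nat) 0 (λ (v : Nat) → λ (a : Nat) → elimNat (λ (t : Nat) → Nat) a (λ (i : Nat) → λ (σ : Nat) → succ σ) γ) χ
inferred type:
  (χ : Nat) → (γ : Nat) → Nat
reduction steps (normal order): 2
already normal: no
first redex: a beta-redex


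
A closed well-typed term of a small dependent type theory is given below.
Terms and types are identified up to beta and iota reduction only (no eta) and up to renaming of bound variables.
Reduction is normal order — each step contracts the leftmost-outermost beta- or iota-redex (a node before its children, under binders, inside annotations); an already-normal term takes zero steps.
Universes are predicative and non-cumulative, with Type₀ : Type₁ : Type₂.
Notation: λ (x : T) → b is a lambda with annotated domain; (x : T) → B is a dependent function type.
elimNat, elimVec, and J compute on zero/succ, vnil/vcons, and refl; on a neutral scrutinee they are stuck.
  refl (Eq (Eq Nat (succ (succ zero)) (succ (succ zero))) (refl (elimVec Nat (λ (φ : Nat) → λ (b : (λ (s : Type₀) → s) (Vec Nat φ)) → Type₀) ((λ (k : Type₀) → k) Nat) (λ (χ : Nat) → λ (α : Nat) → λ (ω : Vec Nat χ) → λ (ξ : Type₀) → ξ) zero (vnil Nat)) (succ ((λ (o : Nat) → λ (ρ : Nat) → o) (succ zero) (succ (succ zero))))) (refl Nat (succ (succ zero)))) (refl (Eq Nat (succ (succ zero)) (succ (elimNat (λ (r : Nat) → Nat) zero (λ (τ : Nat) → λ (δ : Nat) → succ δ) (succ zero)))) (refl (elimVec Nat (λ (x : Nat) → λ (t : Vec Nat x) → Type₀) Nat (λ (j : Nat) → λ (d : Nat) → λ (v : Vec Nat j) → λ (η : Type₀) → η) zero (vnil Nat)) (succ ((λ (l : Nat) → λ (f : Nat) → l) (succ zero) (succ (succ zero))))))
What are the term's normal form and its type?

resulting normal form:
  refl (Eq (Eq Nat (succ (succ zero)) (succ (succ zero))) (refl Nat (succ (succ zero))) (refl Nat (succ (succ zero)))) (refl (Eq Nat (succ (succ zero)) (succ (succ zero))) (refl Nat (succ (succ zero))))
type:
  Eq (Eq (Eq Nat (succ (succ zero)) (succ (succ zero))) (refl Nat (succ (succ zero))) (refl Nat (succ (succ zero)))) (refl (Eq Nat (succ (succ zero)) (succ (succ zero))) (refl Nat (succ (succ zero)))) (refl (Eq Nat (succ (succ zero)) (succ (succ zero))) (refl Nat (succ (succ zero))))
observation: the term reaches its normal form after 11 normal-order steps.


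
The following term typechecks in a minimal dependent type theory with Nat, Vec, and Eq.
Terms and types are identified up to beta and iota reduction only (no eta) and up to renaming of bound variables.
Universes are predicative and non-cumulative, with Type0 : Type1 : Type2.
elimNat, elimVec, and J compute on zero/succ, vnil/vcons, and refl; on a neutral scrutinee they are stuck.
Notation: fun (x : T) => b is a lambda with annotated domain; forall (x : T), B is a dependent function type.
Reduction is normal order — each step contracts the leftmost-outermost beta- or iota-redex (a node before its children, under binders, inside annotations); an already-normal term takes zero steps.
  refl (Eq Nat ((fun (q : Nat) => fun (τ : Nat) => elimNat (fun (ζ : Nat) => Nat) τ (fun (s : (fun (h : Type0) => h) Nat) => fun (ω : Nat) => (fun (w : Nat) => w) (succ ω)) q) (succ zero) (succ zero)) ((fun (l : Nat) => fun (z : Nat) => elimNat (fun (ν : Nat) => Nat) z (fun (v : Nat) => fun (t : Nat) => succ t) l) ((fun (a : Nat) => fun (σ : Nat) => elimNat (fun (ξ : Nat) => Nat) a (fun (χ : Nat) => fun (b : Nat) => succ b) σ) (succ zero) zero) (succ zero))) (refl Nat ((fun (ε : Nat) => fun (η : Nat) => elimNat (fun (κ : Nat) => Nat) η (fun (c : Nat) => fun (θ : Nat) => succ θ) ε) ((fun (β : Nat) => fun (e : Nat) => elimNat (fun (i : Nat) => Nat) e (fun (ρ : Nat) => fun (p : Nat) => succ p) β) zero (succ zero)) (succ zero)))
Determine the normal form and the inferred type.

reduced normal form:
  refl (Eq Nat (succ (succ zero)) (succ (succ zero))) (refl Nat (succ (succ zero)))
type:
  Eq (Eq Nat (succ (succ zero)) (succ (succ zero))) (refl Nat (succ (succ zero))) (refl Nat (succ (succ zero)))


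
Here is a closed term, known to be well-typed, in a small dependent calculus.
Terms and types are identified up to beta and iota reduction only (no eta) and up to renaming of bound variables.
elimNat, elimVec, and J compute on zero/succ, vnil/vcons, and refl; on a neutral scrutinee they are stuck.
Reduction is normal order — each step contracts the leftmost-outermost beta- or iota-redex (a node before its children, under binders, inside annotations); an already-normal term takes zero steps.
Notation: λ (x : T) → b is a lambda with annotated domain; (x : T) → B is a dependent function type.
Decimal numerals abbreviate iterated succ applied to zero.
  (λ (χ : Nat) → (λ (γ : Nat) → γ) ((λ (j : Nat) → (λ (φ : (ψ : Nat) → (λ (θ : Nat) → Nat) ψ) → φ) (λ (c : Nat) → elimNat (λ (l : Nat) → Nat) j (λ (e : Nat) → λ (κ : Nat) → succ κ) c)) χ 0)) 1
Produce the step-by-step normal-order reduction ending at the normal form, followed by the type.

reduction (normal order):
  (λ (χ : Nat) → (λ (γ : Nat) → γ) ((λ (j : Nat) → (λ (φ : (ψ : Nat) → (λ (θ : Nat) → Nat) ψ) → φ) (λ (c : Nat) → elimNat (λ (l : Nat) → Nat) j (λ (e : Nat) → λ (κ : Nat) → succ κ) c)) χ 0)) 1
  ~> (λ (χ : Nat) → χ) ((λ (γ : Nat) → (λ (j : (φ : Nat) → (λ (ψ : Nat) → Nat) φ) → j) (λ (θ : Nat) → elimNat (λ (c : Nat) → Nat) γ (λ (l : Nat) → λ (e : Nat) → succ e) θ)) 1 0)
  ~> (λ (χ : Nat) → (λ (γ : (j : Nat) → (λ (φ : Nat) → Nat) j) → γ) (λ (ψ : Nat) → elimNat (λ (θ : Nat) → Nat) χ (λ (c : Nat) → λ (l : Nat) → succ l) ψ)) 1 0
  ~> (λ (χ : (γ : Nat) → (λ (j : Nat) → Nat) γ) → χ) (λ (φ : Nat) → elimNat (λ (ψ : Nat) → Nat) 1 (λ (θ : Nat) → λ (c : Nat) → succ c) φ) 0
  ~> (λ (χ : Nat) → elimNat (λ (γ : Nat) → Nat) 1 (λ (j : Nat) → λ (φ : Nat) → succ φ) χ) 0
  ~> elimNat (λ (χ : Nat) → Nat) 1 (λ (γ : Nat) → λ (j : Nat) → succ j) 0
  ~> 1
type:
  Nat


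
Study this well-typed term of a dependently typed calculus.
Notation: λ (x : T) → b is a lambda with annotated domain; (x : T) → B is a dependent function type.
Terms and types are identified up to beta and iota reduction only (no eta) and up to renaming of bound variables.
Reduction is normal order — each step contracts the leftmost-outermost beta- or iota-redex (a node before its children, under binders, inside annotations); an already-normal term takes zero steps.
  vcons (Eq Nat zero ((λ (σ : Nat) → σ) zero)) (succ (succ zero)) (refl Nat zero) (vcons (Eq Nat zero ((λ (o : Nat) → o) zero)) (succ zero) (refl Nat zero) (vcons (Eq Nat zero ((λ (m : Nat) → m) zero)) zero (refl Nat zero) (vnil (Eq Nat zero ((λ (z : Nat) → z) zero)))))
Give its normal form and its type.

normal form:
  vcons (Eq Nat zero zero) (succ (succ zero)) (refl Nat zero) (vcons (Eq Nat zero zero) (succ zero) (refl Nat zero) (vcons (Eq Nat zero zero) zero (refl Nat zero) (vnil (Eq Nat zero zero))))
the term's type:
  Vec (Eq Nat zero zero) (succ (succ (succ zero)))


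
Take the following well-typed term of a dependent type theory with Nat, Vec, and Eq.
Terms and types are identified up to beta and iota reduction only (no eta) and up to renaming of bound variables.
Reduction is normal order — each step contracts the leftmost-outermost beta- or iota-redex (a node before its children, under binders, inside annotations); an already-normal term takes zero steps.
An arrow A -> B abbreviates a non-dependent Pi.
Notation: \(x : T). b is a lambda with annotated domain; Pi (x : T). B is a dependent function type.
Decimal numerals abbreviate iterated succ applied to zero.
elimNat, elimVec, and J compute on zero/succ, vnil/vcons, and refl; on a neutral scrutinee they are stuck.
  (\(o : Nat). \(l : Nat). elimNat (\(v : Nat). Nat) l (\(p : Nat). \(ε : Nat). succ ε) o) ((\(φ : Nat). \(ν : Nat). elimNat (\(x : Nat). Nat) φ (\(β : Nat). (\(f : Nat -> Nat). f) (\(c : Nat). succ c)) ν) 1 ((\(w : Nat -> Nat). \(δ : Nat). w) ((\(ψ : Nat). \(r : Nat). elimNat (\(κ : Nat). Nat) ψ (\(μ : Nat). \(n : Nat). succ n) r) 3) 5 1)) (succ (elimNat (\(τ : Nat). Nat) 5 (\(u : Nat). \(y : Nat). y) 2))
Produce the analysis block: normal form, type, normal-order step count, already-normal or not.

normal form:
  11
inferred type:
  Nat
steps to reach normal form (normal order): 49
already normal: no
first contracted redex: a beta-redex


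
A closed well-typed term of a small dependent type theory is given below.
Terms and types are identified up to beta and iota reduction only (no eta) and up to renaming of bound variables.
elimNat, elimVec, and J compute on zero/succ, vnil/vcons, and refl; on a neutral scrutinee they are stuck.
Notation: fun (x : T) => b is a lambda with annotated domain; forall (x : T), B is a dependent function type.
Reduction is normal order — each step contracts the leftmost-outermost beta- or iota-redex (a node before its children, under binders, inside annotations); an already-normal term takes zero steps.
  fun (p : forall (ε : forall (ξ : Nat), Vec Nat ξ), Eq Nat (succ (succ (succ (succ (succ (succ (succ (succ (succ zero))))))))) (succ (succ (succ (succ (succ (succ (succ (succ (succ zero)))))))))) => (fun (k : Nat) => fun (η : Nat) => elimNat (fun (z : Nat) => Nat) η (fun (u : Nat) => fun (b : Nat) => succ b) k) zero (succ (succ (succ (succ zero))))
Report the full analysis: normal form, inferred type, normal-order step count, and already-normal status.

reduced normal form:
  fun (p : forall (ε : forall (ξ : Nat), Vec Nat ξ), Eq Nat (succ (succ (succ (succ (succ (succ (succ (succ (succ zero))))))))) (succ (succ (succ (succ (succ (succ (succ (succ (succ zero)))))))))) => succ (succ (succ (succ zero)))
inferred type:
  forall (p : forall (ε : forall (ξ : Nat), Vec Nat ξ), Eq Nat (succ (succ (succ (succ (succ (succ (succ (succ (succ zero))))))))) (succ (succ (succ (succ (succ (succ (succ (succ (succ zero)))))))))), Nat
steps to reach normal form (normal order): 3
term was already normal: no
first contracted redex: a beta-redex


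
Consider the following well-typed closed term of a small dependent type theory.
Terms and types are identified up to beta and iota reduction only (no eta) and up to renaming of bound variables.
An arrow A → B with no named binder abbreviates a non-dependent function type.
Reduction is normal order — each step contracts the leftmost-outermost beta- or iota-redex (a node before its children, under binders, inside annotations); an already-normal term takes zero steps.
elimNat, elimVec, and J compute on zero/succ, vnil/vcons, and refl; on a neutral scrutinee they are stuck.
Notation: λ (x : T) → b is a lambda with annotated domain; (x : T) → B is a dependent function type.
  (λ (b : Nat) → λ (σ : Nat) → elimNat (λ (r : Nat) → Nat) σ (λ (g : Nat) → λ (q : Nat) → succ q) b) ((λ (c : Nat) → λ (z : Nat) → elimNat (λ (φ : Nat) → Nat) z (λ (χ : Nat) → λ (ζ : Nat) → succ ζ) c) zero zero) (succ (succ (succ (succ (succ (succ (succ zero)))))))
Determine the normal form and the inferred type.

normal form:
  succ (succ (succ (succ (succ (succ (succ zero))))))
inferred type:
  Nat
observation: the term reaches its normal form after 6 normal-order steps.


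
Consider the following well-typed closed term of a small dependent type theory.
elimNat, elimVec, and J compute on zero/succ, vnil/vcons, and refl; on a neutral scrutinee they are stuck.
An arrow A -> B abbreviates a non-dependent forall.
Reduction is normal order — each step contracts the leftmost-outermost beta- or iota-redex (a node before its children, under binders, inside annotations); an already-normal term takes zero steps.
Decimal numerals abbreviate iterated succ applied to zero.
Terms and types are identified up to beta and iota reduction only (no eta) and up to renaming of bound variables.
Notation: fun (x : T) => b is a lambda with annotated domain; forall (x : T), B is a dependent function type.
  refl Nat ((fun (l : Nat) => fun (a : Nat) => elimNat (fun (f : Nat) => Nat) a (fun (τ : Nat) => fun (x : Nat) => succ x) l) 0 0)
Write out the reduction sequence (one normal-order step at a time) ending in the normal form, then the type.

reduction (normal order):
  refl Nat ((fun (l : Nat) => fun (a : Nat) => elimNat (fun (f : Nat) => Nat) a (fun (τ : Nat) => fun (x : Nat) => succ x) l) 0 0)
  ~> refl Nat ((fun (l : Nat) => elimNat (fun (a : Nat) => Nat) l (fun (f : Nat) => fun (τ : Nat) => succ τ) 0) 0)
  ~> refl Nat (elimNat (fun (l : Nat) => Nat) 0 (fun (a : Nat) => fun (f : Nat) => succ f) 0)
  ~> refl Nat 0
inferred type:
  Eq Nat 0 0


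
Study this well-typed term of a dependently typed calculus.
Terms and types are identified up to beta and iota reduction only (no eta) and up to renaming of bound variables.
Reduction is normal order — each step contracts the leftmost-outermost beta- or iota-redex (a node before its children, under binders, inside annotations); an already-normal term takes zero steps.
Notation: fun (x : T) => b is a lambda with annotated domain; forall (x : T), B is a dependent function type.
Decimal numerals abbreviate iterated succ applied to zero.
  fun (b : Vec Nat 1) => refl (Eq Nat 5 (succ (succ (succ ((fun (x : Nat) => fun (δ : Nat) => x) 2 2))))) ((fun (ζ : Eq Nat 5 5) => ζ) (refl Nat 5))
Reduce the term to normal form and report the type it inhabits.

normal form:
  fun (b : Vec Nat 1) => refl (Eq Nat 5 5) (refl Nat 5)
type:
  forall (b : Vec Nat 1), Eq (Eq Nat 5 5) (refl Nat 5) (refl Nat 5)


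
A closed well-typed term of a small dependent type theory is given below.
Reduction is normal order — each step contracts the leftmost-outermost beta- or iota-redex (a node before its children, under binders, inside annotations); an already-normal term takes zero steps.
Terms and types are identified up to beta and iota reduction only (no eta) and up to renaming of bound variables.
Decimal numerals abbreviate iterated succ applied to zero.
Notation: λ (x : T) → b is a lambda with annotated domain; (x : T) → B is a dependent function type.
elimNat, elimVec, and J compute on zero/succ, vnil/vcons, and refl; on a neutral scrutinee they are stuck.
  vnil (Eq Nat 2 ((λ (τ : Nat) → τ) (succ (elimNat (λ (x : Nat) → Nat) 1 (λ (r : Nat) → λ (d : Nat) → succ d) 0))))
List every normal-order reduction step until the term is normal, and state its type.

normal-order reduction:
  vnil (Eq Nat 2 ((λ (τ : Nat) → τ) (succ (elimNat (λ (x : Nat) → Nat) 1 (λ (r : Nat) → λ (d : Nat) → succ d) 0))))
  ~> vnil (Eq Nat 2 (succ (elimNat (λ (τ : Nat) → Nat) 1 (λ (x : Nat) → λ (r : Nat) → succ r) 0)))
  ~> vnil (Eq Nat 2 2)
the term's type:
  Vec (Eq Nat 2 2) 0


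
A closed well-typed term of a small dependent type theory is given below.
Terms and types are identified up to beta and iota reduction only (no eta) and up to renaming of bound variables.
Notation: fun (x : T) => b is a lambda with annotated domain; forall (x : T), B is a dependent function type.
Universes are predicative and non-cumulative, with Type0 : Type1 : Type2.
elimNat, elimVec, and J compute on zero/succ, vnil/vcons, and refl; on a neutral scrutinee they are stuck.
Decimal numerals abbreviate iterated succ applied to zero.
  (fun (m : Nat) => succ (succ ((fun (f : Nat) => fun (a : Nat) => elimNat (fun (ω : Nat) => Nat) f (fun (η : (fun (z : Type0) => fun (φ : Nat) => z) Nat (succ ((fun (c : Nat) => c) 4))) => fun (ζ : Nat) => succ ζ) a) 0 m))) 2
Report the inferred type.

type:
  Nat


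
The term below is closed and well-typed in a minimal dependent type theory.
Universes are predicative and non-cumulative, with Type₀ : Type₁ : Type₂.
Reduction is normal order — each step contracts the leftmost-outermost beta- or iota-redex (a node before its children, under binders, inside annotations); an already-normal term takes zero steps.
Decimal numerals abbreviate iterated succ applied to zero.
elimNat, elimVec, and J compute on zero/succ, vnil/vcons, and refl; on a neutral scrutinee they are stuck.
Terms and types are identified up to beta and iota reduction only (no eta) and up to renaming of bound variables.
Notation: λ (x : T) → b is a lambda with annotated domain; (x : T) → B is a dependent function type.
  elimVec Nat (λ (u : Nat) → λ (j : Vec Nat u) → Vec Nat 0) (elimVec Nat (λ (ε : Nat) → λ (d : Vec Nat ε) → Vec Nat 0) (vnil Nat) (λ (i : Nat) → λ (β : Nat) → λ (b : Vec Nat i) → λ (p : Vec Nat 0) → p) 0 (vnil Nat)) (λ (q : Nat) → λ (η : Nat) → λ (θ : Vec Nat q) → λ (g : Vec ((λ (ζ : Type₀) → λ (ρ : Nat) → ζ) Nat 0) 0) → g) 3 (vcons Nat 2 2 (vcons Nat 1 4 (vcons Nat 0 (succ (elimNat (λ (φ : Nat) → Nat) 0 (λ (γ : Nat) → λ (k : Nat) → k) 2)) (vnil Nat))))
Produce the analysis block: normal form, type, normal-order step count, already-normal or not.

normal form:
  vnil Nat
inferred type:
  Vec Nat 0
steps to reach normal form (normal order): 17
term was already normal: no
first redex: an elimVec iota-redex


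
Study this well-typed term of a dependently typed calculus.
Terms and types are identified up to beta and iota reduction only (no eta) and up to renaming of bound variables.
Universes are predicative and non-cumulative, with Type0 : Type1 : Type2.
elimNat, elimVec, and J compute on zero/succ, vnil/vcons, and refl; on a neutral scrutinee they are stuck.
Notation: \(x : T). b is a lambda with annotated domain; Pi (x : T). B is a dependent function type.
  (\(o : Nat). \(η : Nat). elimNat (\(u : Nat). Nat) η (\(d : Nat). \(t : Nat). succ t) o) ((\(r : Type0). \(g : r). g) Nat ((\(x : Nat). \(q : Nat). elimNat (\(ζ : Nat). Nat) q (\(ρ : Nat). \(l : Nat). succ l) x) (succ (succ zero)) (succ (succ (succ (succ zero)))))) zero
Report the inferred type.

the term's type:
  Nat


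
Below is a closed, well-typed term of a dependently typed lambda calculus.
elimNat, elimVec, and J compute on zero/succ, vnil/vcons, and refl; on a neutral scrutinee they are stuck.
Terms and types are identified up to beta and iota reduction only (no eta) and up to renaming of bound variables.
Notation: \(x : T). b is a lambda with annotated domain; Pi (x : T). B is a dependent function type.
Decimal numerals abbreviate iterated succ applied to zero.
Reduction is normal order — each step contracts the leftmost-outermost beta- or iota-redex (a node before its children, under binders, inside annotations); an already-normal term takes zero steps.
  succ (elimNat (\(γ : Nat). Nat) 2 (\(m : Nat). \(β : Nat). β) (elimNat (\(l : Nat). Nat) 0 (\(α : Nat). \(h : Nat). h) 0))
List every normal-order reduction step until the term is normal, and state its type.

normal-order reduction:
  succ (elimNat (\(γ : Nat). Nat) 2 (\(m : Nat). \(β : Nat). β) (elimNat (\(l : Nat). Nat) 0 (\(α : Nat). \(h : Nat). h) 0))
  ~> succ (elimNat (\(γ : Nat). Nat) 2 (\(m : Nat). \(β : Nat). β) 0)
  ~> 3
type:
  Nat


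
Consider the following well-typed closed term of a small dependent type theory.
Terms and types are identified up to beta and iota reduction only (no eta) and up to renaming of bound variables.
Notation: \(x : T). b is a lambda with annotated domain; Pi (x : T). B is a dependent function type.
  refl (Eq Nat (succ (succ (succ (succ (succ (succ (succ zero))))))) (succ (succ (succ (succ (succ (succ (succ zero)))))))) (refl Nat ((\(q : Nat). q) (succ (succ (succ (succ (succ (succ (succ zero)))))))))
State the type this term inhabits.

type:
  Eq (Eq Nat (succ (succ (succ (succ (succ (succ (succ zero))))))) (succ (succ (succ (succ (succ (succ (succ zero)))))))) (refl Nat (succ (succ (succ (succ (succ (succ (succ zero)))))))) (refl Nat (succ (succ (succ (succ (succ (succ (succ zero))))))))


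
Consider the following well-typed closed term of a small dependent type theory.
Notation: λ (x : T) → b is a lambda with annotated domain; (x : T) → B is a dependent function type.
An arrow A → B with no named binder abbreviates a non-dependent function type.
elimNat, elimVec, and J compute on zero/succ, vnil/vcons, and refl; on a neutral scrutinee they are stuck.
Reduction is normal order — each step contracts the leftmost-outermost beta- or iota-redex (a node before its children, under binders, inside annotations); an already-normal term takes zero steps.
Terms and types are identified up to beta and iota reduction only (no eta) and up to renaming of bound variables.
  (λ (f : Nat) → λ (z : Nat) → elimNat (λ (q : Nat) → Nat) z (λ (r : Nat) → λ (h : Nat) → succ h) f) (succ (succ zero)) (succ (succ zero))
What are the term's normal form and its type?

normal form:
  succ (succ (succ (succ zero)))
inferred type:
  Nat
observation: 9 normal-order steps normalize the term, beginning with a beta-redex.


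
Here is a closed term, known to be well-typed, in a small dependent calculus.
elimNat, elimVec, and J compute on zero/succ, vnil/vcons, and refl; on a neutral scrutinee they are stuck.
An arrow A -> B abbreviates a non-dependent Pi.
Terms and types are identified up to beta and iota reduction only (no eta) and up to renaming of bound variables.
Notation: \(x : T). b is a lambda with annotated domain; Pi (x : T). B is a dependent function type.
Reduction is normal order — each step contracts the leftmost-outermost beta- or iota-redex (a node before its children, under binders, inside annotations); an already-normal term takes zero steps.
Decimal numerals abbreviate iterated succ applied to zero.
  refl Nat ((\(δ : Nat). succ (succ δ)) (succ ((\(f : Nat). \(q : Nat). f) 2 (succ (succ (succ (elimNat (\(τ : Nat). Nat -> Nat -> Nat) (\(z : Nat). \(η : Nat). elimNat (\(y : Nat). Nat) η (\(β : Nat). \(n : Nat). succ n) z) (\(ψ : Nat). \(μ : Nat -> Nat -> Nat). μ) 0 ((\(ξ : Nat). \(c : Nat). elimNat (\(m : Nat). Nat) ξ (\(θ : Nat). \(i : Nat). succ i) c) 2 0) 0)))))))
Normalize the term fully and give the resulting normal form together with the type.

resulting normal form:
  refl Nat 5
type:
  Eq Nat 5 5


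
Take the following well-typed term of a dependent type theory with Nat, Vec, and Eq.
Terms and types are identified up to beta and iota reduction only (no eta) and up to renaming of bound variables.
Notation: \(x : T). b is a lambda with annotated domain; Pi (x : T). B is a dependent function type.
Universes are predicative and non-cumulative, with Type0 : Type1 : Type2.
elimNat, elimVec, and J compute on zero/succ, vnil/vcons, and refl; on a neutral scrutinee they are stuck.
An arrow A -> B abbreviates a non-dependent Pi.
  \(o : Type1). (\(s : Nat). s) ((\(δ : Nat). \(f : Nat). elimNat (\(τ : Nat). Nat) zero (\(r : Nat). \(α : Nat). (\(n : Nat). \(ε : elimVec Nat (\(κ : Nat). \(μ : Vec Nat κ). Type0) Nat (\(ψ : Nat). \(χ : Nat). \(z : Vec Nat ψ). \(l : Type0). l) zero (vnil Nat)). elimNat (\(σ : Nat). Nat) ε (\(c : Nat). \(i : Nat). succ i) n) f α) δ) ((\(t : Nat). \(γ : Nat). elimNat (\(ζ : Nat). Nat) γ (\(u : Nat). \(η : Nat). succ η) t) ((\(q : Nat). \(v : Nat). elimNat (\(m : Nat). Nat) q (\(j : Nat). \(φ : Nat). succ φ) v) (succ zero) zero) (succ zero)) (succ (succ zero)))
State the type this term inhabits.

the term's type:
  Type1 -> Nat


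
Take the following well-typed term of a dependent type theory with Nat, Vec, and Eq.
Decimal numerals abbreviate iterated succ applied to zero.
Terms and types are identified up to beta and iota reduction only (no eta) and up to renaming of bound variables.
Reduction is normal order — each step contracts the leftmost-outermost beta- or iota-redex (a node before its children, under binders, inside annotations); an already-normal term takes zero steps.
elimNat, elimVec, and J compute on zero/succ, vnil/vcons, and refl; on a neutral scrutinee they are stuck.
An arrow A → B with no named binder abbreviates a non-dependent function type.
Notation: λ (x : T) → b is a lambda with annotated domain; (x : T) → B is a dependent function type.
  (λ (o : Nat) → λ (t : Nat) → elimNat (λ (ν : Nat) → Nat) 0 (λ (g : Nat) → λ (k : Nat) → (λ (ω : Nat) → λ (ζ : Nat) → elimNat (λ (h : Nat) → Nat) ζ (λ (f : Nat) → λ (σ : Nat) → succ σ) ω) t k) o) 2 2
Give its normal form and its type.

resulting normal form:
  4
type:
  Nat
observation: the first redex contracted is a beta-redex; the normal form is reached in 27 normal-order steps.


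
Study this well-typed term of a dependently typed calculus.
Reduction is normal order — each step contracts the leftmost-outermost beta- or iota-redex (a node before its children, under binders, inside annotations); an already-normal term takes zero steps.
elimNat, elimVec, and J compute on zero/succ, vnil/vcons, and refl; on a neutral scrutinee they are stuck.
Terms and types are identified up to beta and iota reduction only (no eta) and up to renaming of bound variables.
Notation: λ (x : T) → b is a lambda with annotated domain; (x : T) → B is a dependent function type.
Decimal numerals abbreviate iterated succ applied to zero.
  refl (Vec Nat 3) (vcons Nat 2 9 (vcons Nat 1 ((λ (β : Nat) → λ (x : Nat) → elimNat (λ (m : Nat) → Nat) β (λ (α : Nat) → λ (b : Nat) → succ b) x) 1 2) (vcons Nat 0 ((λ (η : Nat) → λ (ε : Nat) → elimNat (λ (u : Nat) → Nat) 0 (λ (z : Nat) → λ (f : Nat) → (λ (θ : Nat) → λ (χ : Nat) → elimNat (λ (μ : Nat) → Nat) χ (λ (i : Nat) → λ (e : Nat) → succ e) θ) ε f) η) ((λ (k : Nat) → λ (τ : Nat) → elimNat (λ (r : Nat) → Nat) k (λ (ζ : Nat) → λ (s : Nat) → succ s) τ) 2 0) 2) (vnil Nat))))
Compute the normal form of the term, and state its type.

normal form:
  refl (Vec Nat 3) (vcons Nat 2 9 (vcons Nat 1 3 (vcons Nat 0 4 (vnil Nat))))
inferred type:
  Eq (Vec Nat 3) (vcons Nat 2 9 (vcons Nat 1 3 (vcons Nat 0 4 (vnil Nat)))) (vcons Nat 2 9 (vcons Nat 1 3 (vcons Nat 0 4 (vnil Nat))))


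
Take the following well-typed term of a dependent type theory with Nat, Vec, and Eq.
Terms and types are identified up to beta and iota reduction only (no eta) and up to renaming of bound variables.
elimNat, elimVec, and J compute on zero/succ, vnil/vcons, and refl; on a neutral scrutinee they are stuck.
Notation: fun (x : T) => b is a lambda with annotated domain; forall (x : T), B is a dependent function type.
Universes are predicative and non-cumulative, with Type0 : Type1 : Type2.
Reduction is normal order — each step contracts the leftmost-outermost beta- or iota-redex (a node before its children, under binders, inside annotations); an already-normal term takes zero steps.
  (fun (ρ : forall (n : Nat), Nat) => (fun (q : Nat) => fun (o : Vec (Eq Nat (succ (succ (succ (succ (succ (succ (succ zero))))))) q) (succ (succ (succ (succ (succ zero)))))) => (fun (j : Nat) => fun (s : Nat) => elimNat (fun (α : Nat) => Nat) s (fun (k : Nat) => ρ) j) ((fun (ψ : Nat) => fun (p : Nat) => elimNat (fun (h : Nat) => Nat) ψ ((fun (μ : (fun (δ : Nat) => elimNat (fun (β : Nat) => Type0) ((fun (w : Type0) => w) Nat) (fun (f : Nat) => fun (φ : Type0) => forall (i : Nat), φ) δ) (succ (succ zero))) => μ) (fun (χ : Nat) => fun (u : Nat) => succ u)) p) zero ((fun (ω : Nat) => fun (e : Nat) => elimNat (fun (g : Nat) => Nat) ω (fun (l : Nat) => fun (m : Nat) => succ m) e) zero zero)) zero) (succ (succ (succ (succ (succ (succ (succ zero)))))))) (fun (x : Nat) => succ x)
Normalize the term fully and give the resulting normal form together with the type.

reduced normal form:
  fun (ρ : Vec (Eq Nat (succ (succ (succ (succ (succ (succ (succ zero))))))) (succ (succ (succ (succ (succ (succ (succ zero)))))))) (succ (succ (succ (succ (succ zero)))))) => zero
type:
  forall (ρ : Vec (Eq Nat (succ (succ (succ (succ (succ (succ (succ zero))))))) (succ (succ (succ (succ (succ (succ (succ zero)))))))) (succ (succ (succ (succ (succ zero)))))), Nat
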